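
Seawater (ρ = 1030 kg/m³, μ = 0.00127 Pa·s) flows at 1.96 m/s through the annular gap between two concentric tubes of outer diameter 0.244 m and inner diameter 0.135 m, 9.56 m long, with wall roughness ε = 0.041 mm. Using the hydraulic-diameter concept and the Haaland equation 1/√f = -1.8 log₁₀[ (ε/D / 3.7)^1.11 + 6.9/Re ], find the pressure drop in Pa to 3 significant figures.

ΔP ≈ 3160 Pa

Hydraulic diameter D_h = 4A/P = D_o - D_i = 0.244 - 0.135 = 0.109 m.
Re = ρVD_h/μ = 1030·1.96·0.109/0.00127 = 1.733e+05.
ε/D_h = 4.1e-05/0.109 = 0.000376; Haaland gives 1/√f = -1.8 log₁₀[3.7e-05+3.98e-05] = 7.406, so f = 0.01823.
ΔP = f(L/D_h)(ρV²/2) = 0.01823·9.56/0.109·1978 = 3163 Pa.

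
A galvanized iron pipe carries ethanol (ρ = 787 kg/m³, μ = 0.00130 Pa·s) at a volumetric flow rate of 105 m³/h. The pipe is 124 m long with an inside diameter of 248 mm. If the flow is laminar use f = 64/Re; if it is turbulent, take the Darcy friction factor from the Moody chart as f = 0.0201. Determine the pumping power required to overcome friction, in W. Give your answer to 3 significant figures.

Q = 105 m³/h = 105/3600 = 0.02917 m³/s.
Cross-sectional area A = πD²/4 = π(0.248)²/4 = 0.04831 m²; mean velocity V = Q/A = 0.02917/0.04831 = 0.6038 m/s.
Reynolds number Re = ρVD/μ = 787 · 0.6038 · 0.248 / 0.0013 = 9.065e+04.
Re > 4000 → turbulent; use the Moody-chart value f = 0.0201.
Darcy-Weisbach: ΔP = f(L/D)(ρV²/2) = 0.0201·(124/0.248)·(787·0.6038²/2) = 0.0201·500·143.5 = 1442 Pa.
Pumping power P = QΔP = 0.02917·1442 = 42.05 W = 42.1 W.

P ≈ 42.1 W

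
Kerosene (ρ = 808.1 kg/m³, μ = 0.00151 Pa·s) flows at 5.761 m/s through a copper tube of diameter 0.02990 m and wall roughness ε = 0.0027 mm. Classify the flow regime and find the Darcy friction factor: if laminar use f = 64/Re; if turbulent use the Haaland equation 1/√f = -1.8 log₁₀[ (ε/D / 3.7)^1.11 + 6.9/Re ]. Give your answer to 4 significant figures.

f ≈ 0.01851

Re = ρVD/μ = 808.1·5.761·0.0299/0.00151 = 9.218e+04.
Re > 4000 → turbulent. ε/D = 2.7e-06/0.0299 = 9.03e-05; Haaland: 1/√f = -1.8 log₁₀[7.59e-06 + 7.49e-05] = 7.351, so f = 0.01851.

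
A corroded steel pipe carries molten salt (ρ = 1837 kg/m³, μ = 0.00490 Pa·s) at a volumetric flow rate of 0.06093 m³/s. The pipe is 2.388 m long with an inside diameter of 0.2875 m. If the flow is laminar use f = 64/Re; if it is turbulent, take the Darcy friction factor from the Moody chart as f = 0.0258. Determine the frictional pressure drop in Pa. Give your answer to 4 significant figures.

ΔP ≈ 173.4 Pa

Cross-sectional area A = πD²/4 = π(0.2875)²/4 = 0.06492 m²; mean velocity V = Q/A = 0.06093/0.06492 = 0.9386 m/s.
Reynolds number Re = ρVD/μ = 1837 · 0.9386 · 0.2875 / 0.0049 = 1.012e+05.
Re > 4000 → turbulent; use the Moody-chart value f = 0.0258.
Darcy-Weisbach: ΔP = f(L/D)(ρV²/2) = 0.0258·(2.388/0.2875)·(1837·0.9386²/2) = 0.0258·8.306·809.1 = 173.4 Pa.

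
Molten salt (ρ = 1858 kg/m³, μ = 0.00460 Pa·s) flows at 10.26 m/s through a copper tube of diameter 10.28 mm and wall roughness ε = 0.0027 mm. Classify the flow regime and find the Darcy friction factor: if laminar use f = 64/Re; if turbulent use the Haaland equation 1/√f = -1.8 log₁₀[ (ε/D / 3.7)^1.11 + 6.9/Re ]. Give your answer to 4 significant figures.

f ≈ 0.02220

Re = ρVD/μ = 1858·10.26·0.01028/0.0046 = 4.26e+04.
Re > 4000 → turbulent. ε/D = 2.7e-06/0.01028 = 0.000263; Haaland: 1/√f = -1.8 log₁₀[2.48e-05 + 0.000162] = 6.712, so f = 0.0222.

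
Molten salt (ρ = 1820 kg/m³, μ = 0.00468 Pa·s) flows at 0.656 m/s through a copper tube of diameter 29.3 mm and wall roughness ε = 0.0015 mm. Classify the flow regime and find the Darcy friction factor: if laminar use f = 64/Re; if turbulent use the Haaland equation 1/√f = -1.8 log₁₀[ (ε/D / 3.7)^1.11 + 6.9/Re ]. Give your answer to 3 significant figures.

f ≈ 0.0336

Re = ρVD/μ = 1820·0.656·0.0293/0.00468 = 7475.
Re > 4000 → turbulent. ε/D = 1.5e-06/0.0293 = 5.12e-05; Haaland: 1/√f = -1.8 log₁₀[4.04e-06 + 0.000923] = 5.459, so f = 0.03355.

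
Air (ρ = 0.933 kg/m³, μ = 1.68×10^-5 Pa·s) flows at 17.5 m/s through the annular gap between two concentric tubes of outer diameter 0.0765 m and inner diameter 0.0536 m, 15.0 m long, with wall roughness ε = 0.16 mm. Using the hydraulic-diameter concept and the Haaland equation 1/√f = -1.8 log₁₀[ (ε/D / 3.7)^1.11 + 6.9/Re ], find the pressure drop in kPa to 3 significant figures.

Hydraulic diameter D_h = 4A/P = D_o - D_i = 0.0765 - 0.0536 = 0.0229 m.
Re = ρVD_h/μ = 0.933·17.5·0.0229/1.68e-05 = 2.226e+04.
ε/D_h = 0.00016/0.0229 = 0.00699; Haaland gives 1/√f = -1.8 log₁₀[0.000947+0.00031] = 5.221, so f = 0.03668.
ΔP = f(L/D_h)(ρV²/2) = 0.03668·15/0.0229·142.9 = 3433 Pa.
ΔP = 3.43 kPa.

ΔP ≈ 3.43 kPa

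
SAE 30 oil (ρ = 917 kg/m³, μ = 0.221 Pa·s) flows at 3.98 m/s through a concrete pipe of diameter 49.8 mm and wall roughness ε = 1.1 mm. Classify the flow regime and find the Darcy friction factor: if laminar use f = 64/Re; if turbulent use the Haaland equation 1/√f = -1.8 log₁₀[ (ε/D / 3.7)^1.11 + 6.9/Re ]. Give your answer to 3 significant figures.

f ≈ 0.0778

Re = ρVD/μ = 917·3.98·0.0498/0.221 = 822.4.
Re < 2300 → laminar, so f = 64/Re = 0.07782 (roughness is irrelevant in laminar flow).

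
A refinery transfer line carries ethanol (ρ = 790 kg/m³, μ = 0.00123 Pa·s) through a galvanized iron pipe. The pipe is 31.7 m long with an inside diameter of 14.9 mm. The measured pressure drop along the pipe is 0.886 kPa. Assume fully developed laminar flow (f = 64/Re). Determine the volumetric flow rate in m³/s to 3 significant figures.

Q ≈ 2.75×10^-5 m³/s

For laminar flow, f = 64/Re with Re = ρVD/μ, so Darcy-Weisbach reduces to ΔP = 32μLV/D². Solving for V: V = ΔP·D²/(32μL) = 886·(0.0149)²/(32·0.00123·31.7) = 0.1576 m/s.
Check: Re = ρVD/μ = 790·0.1576·0.0149/0.00123 = 1509 < 2300, so the laminar assumption holds.
Q = V·A = 0.1576·(π/4·0.0149²) = 2.749e-05 m³/s = 2.75×10^-5 m³/s.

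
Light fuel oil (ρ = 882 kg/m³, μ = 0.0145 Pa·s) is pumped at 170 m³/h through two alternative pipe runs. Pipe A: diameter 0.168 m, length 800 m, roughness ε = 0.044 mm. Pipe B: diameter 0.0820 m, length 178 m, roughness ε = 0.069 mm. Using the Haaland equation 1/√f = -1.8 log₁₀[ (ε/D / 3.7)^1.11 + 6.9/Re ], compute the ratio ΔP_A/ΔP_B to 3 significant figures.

ΔP_A/ΔP_B ≈ 0.135

Pipe A: V = Q/A = 0.04722/0.02217 = 2.13 m/s; Re = 2.177e+04; ε/D = 0.000262; Haaland → f = 0.02569; ΔP_A = f(L/D)(ρV²/2) = 2.448e+05 Pa.
Pipe B: V = Q/A = 0.04722/0.005281 = 8.942 m/s; Re = 4.46e+04; ε/D = 0.000841; Haaland → f = 0.02367; ΔP_B = f(L/D)(ρV²/2) = 1.812e+06 Pa.
ΔP_A/ΔP_B = 2.448e+05/1.812e+06 = 0.135.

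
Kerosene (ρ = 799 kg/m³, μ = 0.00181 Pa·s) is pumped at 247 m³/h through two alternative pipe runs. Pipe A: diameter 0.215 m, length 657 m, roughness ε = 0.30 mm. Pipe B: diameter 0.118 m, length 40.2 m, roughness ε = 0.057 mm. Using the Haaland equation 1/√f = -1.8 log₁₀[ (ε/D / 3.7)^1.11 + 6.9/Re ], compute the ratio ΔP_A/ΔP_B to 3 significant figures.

Pipe A: V = Q/A = 0.06861/0.03631 = 1.89 m/s; Re = 1.794e+05; ε/D = 0.0014; Haaland → f = 0.02248; ΔP_A = f(L/D)(ρV²/2) = 9.8e+04 Pa.
Pipe B: V = Q/A = 0.06861/0.01094 = 6.274 m/s; Re = 3.268e+05; ε/D = 0.000483; Haaland → f = 0.01787; ΔP_B = f(L/D)(ρV²/2) = 9.576e+04 Pa.
ΔP_A/ΔP_B = 9.8e+04/9.576e+04 = 1.02.

ΔP_A/ΔP_B ≈ 1.02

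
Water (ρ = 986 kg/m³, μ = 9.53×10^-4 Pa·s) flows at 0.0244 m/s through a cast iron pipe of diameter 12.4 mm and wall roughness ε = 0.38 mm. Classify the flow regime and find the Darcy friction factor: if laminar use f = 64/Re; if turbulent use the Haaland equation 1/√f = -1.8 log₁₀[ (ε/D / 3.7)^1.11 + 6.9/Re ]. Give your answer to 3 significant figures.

f ≈ 0.204

Re = ρVD/μ = 986·0.0244·0.0124/0.000953 = 313.
Re < 2300 → laminar, so f = 64/Re = 0.2044 (roughness is irrelevant in laminar flow).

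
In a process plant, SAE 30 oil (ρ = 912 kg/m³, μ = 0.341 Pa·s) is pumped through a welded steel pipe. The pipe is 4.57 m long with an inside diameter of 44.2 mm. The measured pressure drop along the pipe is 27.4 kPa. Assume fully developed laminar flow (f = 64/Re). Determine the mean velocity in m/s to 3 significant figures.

For laminar flow, f = 64/Re with Re = ρVD/μ, so Darcy-Weisbach reduces to ΔP = 32μLV/D². Solving for V: V = ΔP·D²/(32μL) = 2.74e+04·(0.0442)²/(32·0.341·4.57) = 1.073 m/s.
Check: Re = ρVD/μ = 912·1.073·0.0442/0.341 = 126.9 < 2300, so the laminar assumption holds.

V ≈ 1.07 m/s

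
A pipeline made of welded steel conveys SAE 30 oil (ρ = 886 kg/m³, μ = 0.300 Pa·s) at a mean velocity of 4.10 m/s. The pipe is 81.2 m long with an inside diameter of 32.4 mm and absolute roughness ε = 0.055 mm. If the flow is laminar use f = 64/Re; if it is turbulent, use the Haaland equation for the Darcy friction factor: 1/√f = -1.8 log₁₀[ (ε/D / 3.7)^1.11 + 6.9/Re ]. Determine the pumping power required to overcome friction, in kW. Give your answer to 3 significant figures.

Reynolds number Re = ρVD/μ = 886 · 4.1 · 0.0324 / 0.3 = 392.3.
Re < 2300 → laminar flow, so f = 64/Re = 64/392.3 = 0.1631 (the turbulent correlation is not needed).
Darcy-Weisbach: ΔP = f(L/D)(ρV²/2) = 0.1631·(81.2/0.0324)·(886·4.1²/2) = 0.1631·2506·7447 = 3.045e+06 Pa.
Q = V·A = 4.1·0.0008245 = 0.00338 m³/s.
Pumping power P = QΔP = 0.00338·3.045e+06 = 10290 W = 10.3 kW.

P ≈ 10.3 kW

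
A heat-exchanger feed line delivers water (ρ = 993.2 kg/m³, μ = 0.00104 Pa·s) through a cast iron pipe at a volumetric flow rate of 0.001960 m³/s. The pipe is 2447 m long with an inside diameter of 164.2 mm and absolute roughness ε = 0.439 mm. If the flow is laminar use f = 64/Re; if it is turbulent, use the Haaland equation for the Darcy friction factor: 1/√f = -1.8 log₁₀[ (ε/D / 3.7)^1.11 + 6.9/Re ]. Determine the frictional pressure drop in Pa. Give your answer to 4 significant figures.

ΔP ≈ 2041 Pa

Cross-sectional area A = πD²/4 = π(0.1642)²/4 = 0.02118 m²; mean velocity V = Q/A = 0.00196/0.02118 = 0.09256 m/s.
Reynolds number Re = ρVD/μ = 993.2 · 0.09256 · 0.1642 / 0.00104 = 1.451e+04.
Re > 4000 → turbulent. Relative roughness ε/D = 0.000439/0.1642 = 0.00267. Haaland: 1/√f = -1.8 log₁₀[(0.00267/3.7)^1.11 + 6.9/1.451e+04] = -1.8 log₁₀[0.000326 + 0.000475] = 5.573, so f = 0.0322.
Darcy-Weisbach: ΔP = f(L/D)(ρV²/2) = 0.0322·(2447/0.1642)·(993.2·0.09256²/2) = 0.0322·1.49e+04·4.254 = 2041 Pa.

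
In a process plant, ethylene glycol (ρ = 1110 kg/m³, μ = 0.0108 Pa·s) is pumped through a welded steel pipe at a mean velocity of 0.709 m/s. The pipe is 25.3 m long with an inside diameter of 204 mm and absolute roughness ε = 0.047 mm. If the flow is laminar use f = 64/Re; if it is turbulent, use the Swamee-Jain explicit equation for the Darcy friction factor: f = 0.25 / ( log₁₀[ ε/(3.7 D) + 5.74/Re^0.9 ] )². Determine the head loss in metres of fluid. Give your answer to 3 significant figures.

Reynolds number Re = ρVD/μ = 1110 · 0.709 · 0.204 / 0.0108 = 1.487e+04.
Re > 4000 → turbulent. Relative roughness ε/D = 4.7e-05/0.204 = 0.00023. Swamee-Jain: f = 0.25/(log₁₀[0.00023/3.7 + 5.74/1.487e+04^0.9])² = 0.25/(log₁₀[6.23e-05 + 0.00101])² = 0.25/(-2.97)² = 0.02834.
Darcy-Weisbach: ΔP = f(L/D)(ρV²/2) = 0.02834·(25.3/0.204)·(1110·0.709²/2) = 0.02834·124·279 = 980.6 Pa.
Head loss h_f = ΔP/(ρg) = 980.6/(1110·9.81) = 0.0901 m.

h_f ≈ 0.0901 m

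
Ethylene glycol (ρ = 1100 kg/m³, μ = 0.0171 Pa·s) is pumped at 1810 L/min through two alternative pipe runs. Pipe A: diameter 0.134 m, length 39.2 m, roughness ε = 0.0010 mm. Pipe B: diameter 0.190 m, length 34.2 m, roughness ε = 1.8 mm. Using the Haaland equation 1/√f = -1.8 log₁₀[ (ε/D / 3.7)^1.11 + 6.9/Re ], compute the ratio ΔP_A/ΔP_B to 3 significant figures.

ΔP_A/ΔP_B ≈ 4.17

Pipe A: V = Q/A = 0.03017/0.0141 = 2.139 m/s; Re = 1.844e+04; ε/D = 7.46e-06; Haaland → f = 0.02629; ΔP_A = f(L/D)(ρV²/2) = 1.936e+04 Pa.
Pipe B: V = Q/A = 0.03017/0.02835 = 1.064 m/s; Re = 1.3e+04; ε/D = 0.00947; Haaland → f = 0.04139; ΔP_B = f(L/D)(ρV²/2) = 4638 Pa.
ΔP_A/ΔP_B = 1.936e+04/4638 = 4.17.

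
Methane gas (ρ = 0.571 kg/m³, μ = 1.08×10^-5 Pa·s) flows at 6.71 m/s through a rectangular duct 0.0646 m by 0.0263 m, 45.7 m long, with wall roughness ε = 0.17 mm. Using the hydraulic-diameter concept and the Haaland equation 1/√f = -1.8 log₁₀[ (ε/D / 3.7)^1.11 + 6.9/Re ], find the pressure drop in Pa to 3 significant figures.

ΔP ≈ 555 Pa

Hydraulic diameter D_h = 4A/P = 4·(0.0646·0.0263)/(2·(0.0646+0.0263)) = 0.006796/0.1818 = 0.03738 m.
Re = ρVD_h/μ = 0.571·6.71·0.03738/1.08e-05 = 1.326e+04.
ε/D_h = 0.00017/0.03738 = 0.00455; Haaland gives 1/√f = -1.8 log₁₀[0.000588+0.00052] = 5.32, so f = 0.03534.
ΔP = f(L/D_h)(ρV²/2) = 0.03534·45.7/0.03738·12.85 = 555.3 Pa.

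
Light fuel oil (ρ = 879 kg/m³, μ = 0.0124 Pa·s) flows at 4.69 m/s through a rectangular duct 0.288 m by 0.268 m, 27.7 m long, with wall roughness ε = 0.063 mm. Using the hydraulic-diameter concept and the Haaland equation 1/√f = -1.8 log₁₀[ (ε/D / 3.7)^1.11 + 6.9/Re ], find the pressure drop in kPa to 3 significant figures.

ΔP ≈ 18.4 kPa

Hydraulic diameter D_h = 4A/P = 4·(0.288·0.268)/(2·(0.288+0.268)) = 0.3087/1.112 = 0.2776 m.
Re = ρVD_h/μ = 879·4.69·0.2776/0.0124 = 9.23e+04.
ε/D_h = 6.3e-05/0.2776 = 0.000227; Haaland gives 1/√f = -1.8 log₁₀[2.11e-05+7.48e-05] = 7.233, so f = 0.01911.
ΔP = f(L/D_h)(ρV²/2) = 0.01911·27.7/0.2776·9667 = 1.844e+04 Pa.
ΔP = 18.4 kPa.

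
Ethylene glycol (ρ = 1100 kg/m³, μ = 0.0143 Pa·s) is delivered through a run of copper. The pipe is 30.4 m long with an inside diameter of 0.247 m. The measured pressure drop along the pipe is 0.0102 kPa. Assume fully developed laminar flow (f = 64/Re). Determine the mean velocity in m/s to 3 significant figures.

For laminar flow, f = 64/Re with Re = ρVD/μ, so Darcy-Weisbach reduces to ΔP = 32μLV/D². Solving for V: V = ΔP·D²/(32μL) = 10.2·(0.247)²/(32·0.0143·30.4) = 0.04473 m/s.
Check: Re = ρVD/μ = 1100·0.04473·0.247/0.0143 = 849.9 < 2300, so the laminar assumption holds.

V ≈ 0.0447 m/s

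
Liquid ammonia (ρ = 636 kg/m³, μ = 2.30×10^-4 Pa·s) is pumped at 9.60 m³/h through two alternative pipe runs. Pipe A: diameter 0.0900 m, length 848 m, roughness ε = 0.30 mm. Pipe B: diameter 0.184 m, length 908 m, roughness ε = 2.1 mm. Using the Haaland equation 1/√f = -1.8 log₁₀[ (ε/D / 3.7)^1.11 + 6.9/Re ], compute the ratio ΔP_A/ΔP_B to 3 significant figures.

Pipe A: V = Q/A = 0.002667/0.006362 = 0.4192 m/s; Re = 1.043e+05; ε/D = 0.00333; Haaland → f = 0.02806; ΔP_A = f(L/D)(ρV²/2) = 1.477e+04 Pa.
Pipe B: V = Q/A = 0.002667/0.02659 = 0.1003 m/s; Re = 5.103e+04; ε/D = 0.0114; Haaland → f = 0.04074; ΔP_B = f(L/D)(ρV²/2) = 643 Pa.
ΔP_A/ΔP_B = 1.477e+04/643 = 23.0.

ΔP_A/ΔP_B ≈ 23.0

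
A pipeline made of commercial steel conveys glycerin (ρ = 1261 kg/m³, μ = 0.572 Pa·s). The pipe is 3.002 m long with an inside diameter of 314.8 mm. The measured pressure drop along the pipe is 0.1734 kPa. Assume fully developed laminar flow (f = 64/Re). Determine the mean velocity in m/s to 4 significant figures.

V ≈ 0.3127 m/s

For laminar flow, f = 64/Re with Re = ρVD/μ, so Darcy-Weisbach reduces to ΔP = 32μLV/D². Solving for V: V = ΔP·D²/(32μL) = 173.4·(0.3148)²/(32·0.572·3.002) = 0.3127 m/s.
Check: Re = ρVD/μ = 1261·0.3127·0.3148/0.572 = 217 < 2300, so the laminar assumption holds.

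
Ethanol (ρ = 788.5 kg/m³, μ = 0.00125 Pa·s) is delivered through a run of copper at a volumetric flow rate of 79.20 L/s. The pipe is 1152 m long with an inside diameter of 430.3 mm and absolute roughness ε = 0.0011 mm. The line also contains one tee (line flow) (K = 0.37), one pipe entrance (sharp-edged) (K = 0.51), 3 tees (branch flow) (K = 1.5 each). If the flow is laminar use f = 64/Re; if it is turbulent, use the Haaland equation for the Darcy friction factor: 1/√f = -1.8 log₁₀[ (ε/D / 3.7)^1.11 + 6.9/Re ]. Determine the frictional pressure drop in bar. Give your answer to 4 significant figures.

ΔP ≈ 0.05784 bar

Q = 79.20 L/s = 79.20/1000 = 0.0792 m³/s.
Cross-sectional area A = πD²/4 = π(0.4303)²/4 = 0.1454 m²; mean velocity V = Q/A = 0.0792/0.1454 = 0.5446 m/s.
Reynolds number Re = ρVD/μ = 788.5 · 0.5446 · 0.4303 / 0.00125 = 1.478e+05.
Re > 4000 → turbulent. Relative roughness ε/D = 1.1e-06/0.4303 = 2.56e-06. Haaland: 1/√f = -1.8 log₁₀[(2.56e-06/3.7)^1.11 + 6.9/1.478e+05] = -1.8 log₁₀[1.45e-07 + 4.67e-05] = 7.793, so f = 0.01647.
Total minor-loss coefficient ΣK = 1·0.37 + 1·0.51 + 3·1.5 = 5.38.
ΔP = [f·L/D + ΣK]·(ρV²/2) = [0.01647·1152/0.4303 + 5.38]·(788.5·0.5446²/2) = [44.08 + 5.38]·116.9 = 5784 Pa.
ΔP = 5784 Pa = 0.05784 bar.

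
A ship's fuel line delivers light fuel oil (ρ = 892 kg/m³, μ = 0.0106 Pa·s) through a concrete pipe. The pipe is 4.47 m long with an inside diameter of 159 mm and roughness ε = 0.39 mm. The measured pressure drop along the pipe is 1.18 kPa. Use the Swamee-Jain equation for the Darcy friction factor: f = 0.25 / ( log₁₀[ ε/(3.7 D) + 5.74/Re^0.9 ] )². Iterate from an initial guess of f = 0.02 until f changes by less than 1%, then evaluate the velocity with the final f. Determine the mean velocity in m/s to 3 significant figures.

Rearranging Darcy-Weisbach: V = √(2·ΔP·D/(f·L·ρ)). With ε/D = 0.00039/0.159 = 0.00245, iterate starting from f = 0.02:
  f = 0.02 → V = √(2·1180·0.159/(0.02·4.47·892)) = 2.169 m/s; Re = ρVD/μ = 2.902e+04; f → 0.02942
  f = 0.02942 → V = 1.789 m/s; Re = 2.393e+04; f → 0.03016
  f = 0.03016 → V = 1.767 m/s; Re = 2.364e+04; f → 0.03021
Converged (Δf/f < 1%). With the final f = 0.03021: V = √(2·1180·0.159/(0.03021·4.47·892)) = 1.765 m/s.

V ≈ 1.77 m/s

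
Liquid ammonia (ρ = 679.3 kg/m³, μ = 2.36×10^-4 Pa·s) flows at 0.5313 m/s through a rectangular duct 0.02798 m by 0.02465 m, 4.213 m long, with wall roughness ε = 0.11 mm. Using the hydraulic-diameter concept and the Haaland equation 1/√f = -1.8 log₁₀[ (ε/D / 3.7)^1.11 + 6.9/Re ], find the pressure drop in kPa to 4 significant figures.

Hydraulic diameter D_h = 4A/P = 4·(0.02798·0.02465)/(2·(0.02798+0.02465)) = 0.002759/0.1053 = 0.02621 m.
Re = ρVD_h/μ = 679.3·0.5313·0.02621/0.000236 = 4.008e+04.
ε/D_h = 0.00011/0.02621 = 0.0042; Haaland gives 1/√f = -1.8 log₁₀[0.000538+0.000172] = 5.668, so f = 0.03113.
ΔP = f(L/D_h)(ρV²/2) = 0.03113·4.213/0.02621·95.88 = 479.8 Pa.
ΔP = 0.4798 kPa.

ΔP ≈ 0.4798 kPa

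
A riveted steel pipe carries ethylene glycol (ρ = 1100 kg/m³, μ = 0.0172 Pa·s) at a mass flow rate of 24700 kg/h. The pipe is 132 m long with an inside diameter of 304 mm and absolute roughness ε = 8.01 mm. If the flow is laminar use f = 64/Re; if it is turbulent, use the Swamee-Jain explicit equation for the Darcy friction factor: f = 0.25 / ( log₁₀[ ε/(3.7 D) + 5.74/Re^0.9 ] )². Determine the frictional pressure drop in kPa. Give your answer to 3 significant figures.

ΔP ≈ 0.0676 kPa

ṁ = 24700 kg/h = 24700/3600 = 6.861 kg/s.
A = πD²/4 = π(0.304)²/4 = 0.07258 m²; mean velocity V = ṁ/(ρA) = 6.861/(1100 · 0.07258) = 0.08593 m/s.
Reynolds number Re = ρVD/μ = 1100 · 0.08593 · 0.304 / 0.0172 = 1671.
Re < 2300 → laminar flow, so f = 64/Re = 64/1671 = 0.03831 (the turbulent correlation is not needed).
Darcy-Weisbach: ΔP = f(L/D)(ρV²/2) = 0.03831·(132/0.304)·(1100·0.08593²/2) = 0.03831·434.2·4.062 = 67.56 Pa.
ΔP = 67.56 Pa = 0.0676 kPa.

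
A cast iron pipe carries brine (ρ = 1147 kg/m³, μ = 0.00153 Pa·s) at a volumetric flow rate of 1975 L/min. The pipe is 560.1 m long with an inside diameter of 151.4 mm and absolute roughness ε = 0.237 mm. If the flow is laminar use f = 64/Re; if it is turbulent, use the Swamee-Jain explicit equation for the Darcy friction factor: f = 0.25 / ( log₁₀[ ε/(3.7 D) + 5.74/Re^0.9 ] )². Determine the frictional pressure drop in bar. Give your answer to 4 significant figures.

ΔP ≈ 1.642 bar

Q = 1975 L/min = 1975/60000 = 0.03292 m³/s.
Cross-sectional area A = πD²/4 = π(0.1514)²/4 = 0.018 m²; mean velocity V = Q/A = 0.03292/0.018 = 1.828 m/s.
Reynolds number Re = ρVD/μ = 1147 · 1.828 · 0.1514 / 0.00153 = 2.075e+05.
Re > 4000 → turbulent. Relative roughness ε/D = 0.000237/0.1514 = 0.00157. Swamee-Jain: f = 0.25/(log₁₀[0.00157/3.7 + 5.74/2.075e+05^0.9])² = 0.25/(log₁₀[0.000423 + 9.41e-05])² = 0.25/(-3.286)² = 0.02315.
Darcy-Weisbach: ΔP = f(L/D)(ρV²/2) = 0.02315·(560.1/0.1514)·(1147·1.828²/2) = 0.02315·3699·1917 = 1.642e+05 Pa.
ΔP = 1.642e+05 Pa = 1.642 bar.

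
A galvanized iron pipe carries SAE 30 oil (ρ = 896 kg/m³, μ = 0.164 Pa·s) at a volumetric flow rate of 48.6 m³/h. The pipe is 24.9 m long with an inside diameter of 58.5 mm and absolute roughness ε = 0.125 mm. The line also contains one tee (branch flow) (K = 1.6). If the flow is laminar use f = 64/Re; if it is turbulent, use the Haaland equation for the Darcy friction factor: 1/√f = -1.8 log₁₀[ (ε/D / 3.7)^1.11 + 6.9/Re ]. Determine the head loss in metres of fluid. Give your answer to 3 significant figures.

h_f ≈ 23.9 m

Q = 48.6 m³/h = 48.6/3600 = 0.0135 m³/s.
Cross-sectional area A = πD²/4 = π(0.0585)²/4 = 0.002688 m²; mean velocity V = Q/A = 0.0135/0.002688 = 5.023 m/s.
Reynolds number Re = ρVD/μ = 896 · 5.023 · 0.0585 / 0.164 = 1605.
Re < 2300 → laminar flow, so f = 64/Re = 64/1605 = 0.03987 (the turbulent correlation is not needed).
Total minor-loss coefficient ΣK = 1·1.6 = 1.6.
ΔP = [f·L/D + ΣK]·(ρV²/2) = [0.03987·24.9/0.0585 + 1.6]·(896·5.023²/2) = [16.97 + 1.6]·1.13e+04 = 2.099e+05 Pa.
Head loss h_f = ΔP/(ρg) = 2.099e+05/(896·9.81) = 23.9 m.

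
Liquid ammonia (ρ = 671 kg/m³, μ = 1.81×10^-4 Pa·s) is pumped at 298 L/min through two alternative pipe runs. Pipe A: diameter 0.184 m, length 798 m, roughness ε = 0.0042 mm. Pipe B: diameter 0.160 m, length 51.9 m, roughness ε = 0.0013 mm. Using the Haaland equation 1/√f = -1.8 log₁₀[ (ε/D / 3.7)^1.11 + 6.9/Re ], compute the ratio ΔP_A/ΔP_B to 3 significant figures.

Pipe A: V = Q/A = 0.004967/0.02659 = 0.1868 m/s; Re = 1.274e+05; ε/D = 2.28e-05; Haaland → f = 0.01706; ΔP_A = f(L/D)(ρV²/2) = 866.1 Pa.
Pipe B: V = Q/A = 0.004967/0.02011 = 0.247 m/s; Re = 1.465e+05; ε/D = 8.12e-06; Haaland → f = 0.01652; ΔP_B = f(L/D)(ρV²/2) = 109.7 Pa.
ΔP_A/ΔP_B = 866.1/109.7 = 7.89.

ΔP_A/ΔP_B ≈ 7.89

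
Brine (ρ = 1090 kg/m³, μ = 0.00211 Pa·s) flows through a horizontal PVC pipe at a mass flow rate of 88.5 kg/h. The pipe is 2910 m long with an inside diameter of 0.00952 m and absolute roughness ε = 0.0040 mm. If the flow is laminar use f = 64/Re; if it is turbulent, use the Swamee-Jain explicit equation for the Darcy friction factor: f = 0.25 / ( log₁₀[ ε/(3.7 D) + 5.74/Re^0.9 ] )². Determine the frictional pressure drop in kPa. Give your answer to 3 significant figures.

ṁ = 88.5 kg/h = 88.5/3600 = 0.02458 kg/s.
A = πD²/4 = π(0.00952)²/4 = 7.118e-05 m²; mean velocity V = ṁ/(ρA) = 0.02458/(1090 · 7.118e-05) = 0.3168 m/s.
Reynolds number Re = ρVD/μ = 1090 · 0.3168 · 0.00952 / 0.00211 = 1558.
Re < 2300 → laminar flow, so f = 64/Re = 64/1558 = 0.04107 (the turbulent correlation is not needed).
Darcy-Weisbach: ΔP = f(L/D)(ρV²/2) = 0.04107·(2910/0.00952)·(1090·0.3168²/2) = 0.04107·3.057e+05·54.71 = 6.869e+05 Pa.
ΔP = 6.869e+05 Pa = 687 kPa.

ΔP ≈ 687 kPa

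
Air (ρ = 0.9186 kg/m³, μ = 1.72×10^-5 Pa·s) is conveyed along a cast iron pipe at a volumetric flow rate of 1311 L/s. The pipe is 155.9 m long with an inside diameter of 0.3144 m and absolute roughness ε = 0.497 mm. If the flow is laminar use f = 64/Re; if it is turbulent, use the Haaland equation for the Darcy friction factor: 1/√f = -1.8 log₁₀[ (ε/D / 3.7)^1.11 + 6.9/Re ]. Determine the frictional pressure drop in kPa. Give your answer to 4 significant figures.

ΔP ≈ 1.476 kPa

Q = 1311 L/s = 1311/1000 = 1.311 m³/s.
Cross-sectional area A = πD²/4 = π(0.3144)²/4 = 0.07763 m²; mean velocity V = Q/A = 1.311/0.07763 = 16.89 m/s.
Reynolds number Re = ρVD/μ = 0.9186 · 16.89 · 0.3144 / 1.72e-05 = 2.835e+05.
Re > 4000 → turbulent. Relative roughness ε/D = 0.000497/0.3144 = 0.00158. Haaland: 1/√f = -1.8 log₁₀[(0.00158/3.7)^1.11 + 6.9/2.835e+05] = -1.8 log₁₀[0.000182 + 2.43e-05] = 6.634, so f = 0.02272.
Darcy-Weisbach: ΔP = f(L/D)(ρV²/2) = 0.02272·(155.9/0.3144)·(0.9186·16.89²/2) = 0.02272·495.9·131 = 1476 Pa.
ΔP = 1476 Pa = 1.476 kPa.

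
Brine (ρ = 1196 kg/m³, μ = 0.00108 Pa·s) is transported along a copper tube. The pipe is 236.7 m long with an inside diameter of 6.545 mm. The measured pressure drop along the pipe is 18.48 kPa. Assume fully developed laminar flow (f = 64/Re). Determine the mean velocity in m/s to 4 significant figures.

V ≈ 0.09677 m/s

For laminar flow, f = 64/Re with Re = ρVD/μ, so Darcy-Weisbach reduces to ΔP = 32μLV/D². Solving for V: V = ΔP·D²/(32μL) = 1.848e+04·(0.006545)²/(32·0.00108·236.7) = 0.09677 m/s.
Check: Re = ρVD/μ = 1196·0.09677·0.006545/0.00108 = 701.4 < 2300, so the laminar assumption holds.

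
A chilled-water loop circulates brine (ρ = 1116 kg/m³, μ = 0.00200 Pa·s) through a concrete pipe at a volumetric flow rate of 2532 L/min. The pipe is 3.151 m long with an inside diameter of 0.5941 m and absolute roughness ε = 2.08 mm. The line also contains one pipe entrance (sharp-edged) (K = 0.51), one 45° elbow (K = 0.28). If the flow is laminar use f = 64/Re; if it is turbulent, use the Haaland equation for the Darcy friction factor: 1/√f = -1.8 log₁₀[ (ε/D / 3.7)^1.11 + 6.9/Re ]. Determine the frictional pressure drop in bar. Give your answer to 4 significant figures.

Q = 2532 L/min = 2532/60000 = 0.0422 m³/s.
Cross-sectional area A = πD²/4 = π(0.5941)²/4 = 0.2772 m²; mean velocity V = Q/A = 0.0422/0.2772 = 0.1522 m/s.
Reynolds number Re = ρVD/μ = 1116 · 0.1522 · 0.5941 / 0.002 = 5.047e+04.
Re > 4000 → turbulent. Relative roughness ε/D = 0.00208/0.5941 = 0.0035. Haaland: 1/√f = -1.8 log₁₀[(0.0035/3.7)^1.11 + 6.9/5.047e+04] = -1.8 log₁₀[0.00044 + 0.000137] = 5.83, so f = 0.02942.
Total minor-loss coefficient ΣK = 1·0.51 + 1·0.28 = 0.79.
ΔP = [f·L/D + ΣK]·(ρV²/2) = [0.02942·3.151/0.5941 + 0.79]·(1116·0.1522²/2) = [0.156 + 0.79]·12.93 = 12.23 Pa.
ΔP = 12.23 Pa = 1.223×10^-4 bar.

ΔP ≈ 1.223×10^-4 bar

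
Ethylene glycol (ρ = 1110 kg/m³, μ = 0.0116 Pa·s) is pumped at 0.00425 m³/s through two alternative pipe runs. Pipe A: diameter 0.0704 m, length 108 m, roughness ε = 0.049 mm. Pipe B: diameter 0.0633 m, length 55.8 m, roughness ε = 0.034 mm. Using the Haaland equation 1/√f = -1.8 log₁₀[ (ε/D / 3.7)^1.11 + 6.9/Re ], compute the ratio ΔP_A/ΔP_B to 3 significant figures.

Pipe A: V = Q/A = 0.00425/0.003893 = 1.092 m/s; Re = 7355; ε/D = 0.000696; Haaland → f = 0.03441; ΔP_A = f(L/D)(ρV²/2) = 3.492e+04 Pa.
Pipe B: V = Q/A = 0.00425/0.003147 = 1.35 m/s; Re = 8180; ε/D = 0.000537; Haaland → f = 0.03325; ΔP_B = f(L/D)(ρV²/2) = 2.967e+04 Pa.
ΔP_A/ΔP_B = 3.492e+04/2.967e+04 = 1.18.

ΔP_A/ΔP_B ≈ 1.18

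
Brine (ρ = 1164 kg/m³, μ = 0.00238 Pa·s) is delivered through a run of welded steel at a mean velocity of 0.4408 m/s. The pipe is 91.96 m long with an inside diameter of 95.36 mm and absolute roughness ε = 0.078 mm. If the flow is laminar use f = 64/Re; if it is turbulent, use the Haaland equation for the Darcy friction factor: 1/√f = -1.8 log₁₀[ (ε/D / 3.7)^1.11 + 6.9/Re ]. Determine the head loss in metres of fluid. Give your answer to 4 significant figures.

h_f ≈ 0.2590 m

Reynolds number Re = ρVD/μ = 1164 · 0.4408 · 0.09536 / 0.00238 = 2.056e+04.
Re > 4000 → turbulent. Relative roughness ε/D = 7.8e-05/0.09536 = 0.000818. Haaland: 1/√f = -1.8 log₁₀[(0.000818/3.7)^1.11 + 6.9/2.056e+04] = -1.8 log₁₀[8.76e-05 + 0.000336] = 6.072, so f = 0.02712.
Darcy-Weisbach: ΔP = f(L/D)(ρV²/2) = 0.02712·(91.96/0.09536)·(1164·0.4408²/2) = 0.02712·964.3·113.1 = 2958 Pa.
Head loss h_f = ΔP/(ρg) = 2958/(1164·9.81) = 0.2590 m.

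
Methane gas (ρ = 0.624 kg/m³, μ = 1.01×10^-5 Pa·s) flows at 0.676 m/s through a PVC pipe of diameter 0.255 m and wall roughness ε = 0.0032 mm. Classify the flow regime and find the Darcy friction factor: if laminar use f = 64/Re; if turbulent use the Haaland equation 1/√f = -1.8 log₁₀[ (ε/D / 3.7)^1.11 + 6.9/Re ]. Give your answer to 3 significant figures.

Re = ρVD/μ = 0.624·0.676·0.255/1.01e-05 = 1.065e+04.
Re > 4000 → turbulent. ε/D = 3.2e-06/0.255 = 1.25e-05; Haaland: 1/√f = -1.8 log₁₀[8.49e-07 + 0.000648] = 5.738, so f = 0.03037.

f ≈ 0.0304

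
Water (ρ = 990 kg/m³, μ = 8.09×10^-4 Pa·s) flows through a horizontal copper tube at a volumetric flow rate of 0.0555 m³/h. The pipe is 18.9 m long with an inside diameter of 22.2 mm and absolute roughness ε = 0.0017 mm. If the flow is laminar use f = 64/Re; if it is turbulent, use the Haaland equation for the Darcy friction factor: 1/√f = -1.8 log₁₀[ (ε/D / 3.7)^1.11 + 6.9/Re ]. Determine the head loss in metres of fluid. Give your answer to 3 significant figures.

h_f ≈ 0.00407 m

Q = 0.0555 m³/h = 0.0555/3600 = 1.542e-05 m³/s.
Cross-sectional area A = πD²/4 = π(0.0222)²/4 = 0.0003871 m²; mean velocity V = Q/A = 1.542e-05/0.0003871 = 0.03983 m/s.
Reynolds number Re = ρVD/μ = 990 · 0.03983 · 0.0222 / 0.000809 = 1082.
Re < 2300 → laminar flow, so f = 64/Re = 64/1082 = 0.05915 (the turbulent correlation is not needed).
Darcy-Weisbach: ΔP = f(L/D)(ρV²/2) = 0.05915·(18.9/0.0222)·(990·0.03983²/2) = 0.05915·851.4·0.7852 = 39.54 Pa.
Head loss h_f = ΔP/(ρg) = 39.54/(990·9.81) = 0.00407 m.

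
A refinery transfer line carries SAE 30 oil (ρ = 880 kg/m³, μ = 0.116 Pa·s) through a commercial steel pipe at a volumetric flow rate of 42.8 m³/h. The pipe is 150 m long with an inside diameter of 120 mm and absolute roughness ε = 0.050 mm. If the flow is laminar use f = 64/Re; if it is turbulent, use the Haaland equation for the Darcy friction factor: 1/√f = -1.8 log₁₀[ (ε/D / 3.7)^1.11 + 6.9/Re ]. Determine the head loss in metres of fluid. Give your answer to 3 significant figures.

h_f ≈ 4.71 m

Q = 42.8 m³/h = 42.8/3600 = 0.01189 m³/s.
Cross-sectional area A = πD²/4 = π(0.12)²/4 = 0.01131 m²; mean velocity V = Q/A = 0.01189/0.01131 = 1.051 m/s.
Reynolds number Re = ρVD/μ = 880 · 1.051 · 0.12 / 0.116 = 957.
Re < 2300 → laminar flow, so f = 64/Re = 64/957 = 0.06688 (the turbulent correlation is not needed).
Darcy-Weisbach: ΔP = f(L/D)(ρV²/2) = 0.06688·(150/0.12)·(880·1.051²/2) = 0.06688·1250·486.2 = 4.065e+04 Pa.
Head loss h_f = ΔP/(ρg) = 4.065e+04/(880·9.81) = 4.71 m.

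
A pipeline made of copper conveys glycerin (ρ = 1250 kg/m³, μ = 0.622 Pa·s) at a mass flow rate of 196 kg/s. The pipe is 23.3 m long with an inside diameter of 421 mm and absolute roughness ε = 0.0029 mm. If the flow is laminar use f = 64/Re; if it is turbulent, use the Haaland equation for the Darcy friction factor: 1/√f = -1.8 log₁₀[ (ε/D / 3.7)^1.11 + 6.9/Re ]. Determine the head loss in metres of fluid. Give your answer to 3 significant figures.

A = πD²/4 = π(0.421)²/4 = 0.1392 m²; mean velocity V = ṁ/(ρA) = 196/(1250 · 0.1392) = 1.126 m/s.
Reynolds number Re = ρVD/μ = 1250 · 1.126 · 0.421 / 0.622 = 953.
Re < 2300 → laminar flow, so f = 64/Re = 64/953 = 0.06716 (the turbulent correlation is not needed).
Darcy-Weisbach: ΔP = f(L/D)(ρV²/2) = 0.06716·(23.3/0.421)·(1250·1.126²/2) = 0.06716·55.34·793 = 2947 Pa.
Head loss h_f = ΔP/(ρg) = 2947/(1250·9.81) = 0.240 m.

h_f ≈ 0.240 m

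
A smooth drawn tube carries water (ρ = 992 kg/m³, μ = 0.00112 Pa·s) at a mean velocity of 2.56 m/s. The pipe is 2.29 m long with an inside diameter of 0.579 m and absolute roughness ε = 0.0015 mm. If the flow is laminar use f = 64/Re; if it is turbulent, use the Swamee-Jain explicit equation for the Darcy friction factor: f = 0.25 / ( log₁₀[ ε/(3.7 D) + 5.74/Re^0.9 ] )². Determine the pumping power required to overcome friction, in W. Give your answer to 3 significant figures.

P ≈ 96.8 W

Reynolds number Re = ρVD/μ = 992 · 2.56 · 0.579 / 0.00112 = 1.313e+06.
Re > 4000 → turbulent. Relative roughness ε/D = 1.5e-06/0.579 = 2.59e-06. Swamee-Jain: f = 0.25/(log₁₀[2.59e-06/3.7 + 5.74/1.313e+06^0.9])² = 0.25/(log₁₀[7e-07 + 1.79e-05])² = 0.25/(-4.731)² = 0.01117.
Darcy-Weisbach: ΔP = f(L/D)(ρV²/2) = 0.01117·(2.29/0.579)·(992·2.56²/2) = 0.01117·3.955·3251 = 143.6 Pa.
Q = V·A = 2.56·0.2633 = 0.674 m³/s.
Pumping power P = QΔP = 0.674·143.6 = 96.80 W = 96.8 W.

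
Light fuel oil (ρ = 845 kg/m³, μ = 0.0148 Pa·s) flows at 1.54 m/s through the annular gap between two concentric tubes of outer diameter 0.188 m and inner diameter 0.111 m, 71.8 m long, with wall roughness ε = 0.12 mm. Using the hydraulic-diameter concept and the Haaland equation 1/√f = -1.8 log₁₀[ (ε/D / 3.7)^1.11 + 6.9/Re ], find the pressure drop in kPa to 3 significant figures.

Hydraulic diameter D_h = 4A/P = D_o - D_i = 0.188 - 0.111 = 0.077 m.
Re = ρVD_h/μ = 845·1.54·0.077/0.0148 = 6770.
ε/D_h = 0.00012/0.077 = 0.00156; Haaland gives 1/√f = -1.8 log₁₀[0.000179+0.00102] = 5.259, so f = 0.03616.
ΔP = f(L/D_h)(ρV²/2) = 0.03616·71.8/0.077·1002 = 3.379e+04 Pa.
ΔP = 33.8 kPa.

ΔP ≈ 33.8 kPa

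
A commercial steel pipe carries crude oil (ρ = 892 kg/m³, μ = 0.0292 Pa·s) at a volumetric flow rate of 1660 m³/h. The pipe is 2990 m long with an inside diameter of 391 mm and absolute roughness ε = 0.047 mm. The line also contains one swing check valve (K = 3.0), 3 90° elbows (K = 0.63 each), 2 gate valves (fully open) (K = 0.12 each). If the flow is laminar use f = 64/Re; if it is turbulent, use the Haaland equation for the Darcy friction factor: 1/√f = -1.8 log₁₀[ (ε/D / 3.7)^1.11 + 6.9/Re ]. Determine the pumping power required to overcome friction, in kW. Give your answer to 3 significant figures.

P ≈ 513 kW

Q = 1660 m³/h = 1660/3600 = 0.4611 m³/s.
Cross-sectional area A = πD²/4 = π(0.391)²/4 = 0.1201 m²; mean velocity V = Q/A = 0.4611/0.1201 = 3.84 m/s.
Reynolds number Re = ρVD/μ = 892 · 3.84 · 0.391 / 0.0292 = 4.587e+04.
Re > 4000 → turbulent. Relative roughness ε/D = 4.7e-05/0.391 = 0.00012. Haaland: 1/√f = -1.8 log₁₀[(0.00012/3.7)^1.11 + 6.9/4.587e+04] = -1.8 log₁₀[1.04e-05 + 0.00015] = 6.828, so f = 0.02145.
Total minor-loss coefficient ΣK = 1·3 + 3·0.63 + 2·0.12 = 5.13.
ΔP = [f·L/D + ΣK]·(ρV²/2) = [0.02145·2990/0.391 + 5.13]·(892·3.84²/2) = [164 + 5.13]·6577 = 1.112e+06 Pa.
Pumping power P = QΔP = 0.4611·1.112e+06 = 513000 W = 513 kW.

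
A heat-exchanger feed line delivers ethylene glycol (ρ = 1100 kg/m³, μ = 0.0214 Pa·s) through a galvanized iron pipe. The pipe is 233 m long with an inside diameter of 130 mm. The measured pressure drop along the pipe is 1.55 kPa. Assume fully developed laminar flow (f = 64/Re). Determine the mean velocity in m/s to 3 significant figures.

V ≈ 0.164 m/s

For laminar flow, f = 64/Re with Re = ρVD/μ, so Darcy-Weisbach reduces to ΔP = 32μLV/D². Solving for V: V = ΔP·D²/(32μL) = 1550·(0.13)²/(32·0.0214·233) = 0.1642 m/s.
Check: Re = ρVD/μ = 1100·0.1642·0.13/0.0214 = 1097 < 2300, so the laminar assumption holds.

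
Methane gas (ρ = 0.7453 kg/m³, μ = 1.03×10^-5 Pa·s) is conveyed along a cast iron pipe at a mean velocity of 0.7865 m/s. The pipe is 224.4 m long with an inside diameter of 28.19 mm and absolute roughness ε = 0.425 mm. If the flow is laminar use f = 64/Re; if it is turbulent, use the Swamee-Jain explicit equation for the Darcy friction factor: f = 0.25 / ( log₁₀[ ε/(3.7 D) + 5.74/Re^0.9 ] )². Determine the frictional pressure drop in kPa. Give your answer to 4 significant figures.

ΔP ≈ 0.07320 kPa

Reynolds number Re = ρVD/μ = 0.7453 · 0.7865 · 0.02819 / 1.03e-05 = 1604.
Re < 2300 → laminar flow, so f = 64/Re = 64/1604 = 0.03989 (the turbulent correlation is not needed).
Darcy-Weisbach: ΔP = f(L/D)(ρV²/2) = 0.03989·(224.4/0.02819)·(0.7453·0.7865²/2) = 0.03989·7960·0.2305 = 73.2 Pa.
ΔP = 73.2 Pa = 0.07320 kPa.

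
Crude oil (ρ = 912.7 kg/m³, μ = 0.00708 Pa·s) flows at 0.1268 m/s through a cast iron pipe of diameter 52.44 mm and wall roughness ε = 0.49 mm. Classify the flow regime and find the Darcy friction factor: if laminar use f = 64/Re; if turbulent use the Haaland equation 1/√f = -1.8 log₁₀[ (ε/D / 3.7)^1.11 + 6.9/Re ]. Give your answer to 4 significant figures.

f ≈ 0.07466

Re = ρVD/μ = 912.7·0.1268·0.05244/0.00708 = 857.2.
Re < 2300 → laminar, so f = 64/Re = 0.07466 (roughness is irrelevant in laminar flow).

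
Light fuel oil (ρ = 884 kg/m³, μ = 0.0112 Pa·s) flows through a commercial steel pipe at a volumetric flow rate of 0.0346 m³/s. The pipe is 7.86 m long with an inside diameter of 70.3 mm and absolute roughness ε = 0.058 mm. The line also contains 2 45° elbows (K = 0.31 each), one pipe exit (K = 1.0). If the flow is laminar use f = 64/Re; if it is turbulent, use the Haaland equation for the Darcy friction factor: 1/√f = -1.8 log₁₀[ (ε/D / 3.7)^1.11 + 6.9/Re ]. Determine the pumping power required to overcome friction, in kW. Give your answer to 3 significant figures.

Cross-sectional area A = πD²/4 = π(0.0703)²/4 = 0.003882 m²; mean velocity V = Q/A = 0.0346/0.003882 = 8.914 m/s.
Reynolds number Re = ρVD/μ = 884 · 8.914 · 0.0703 / 0.0112 = 4.946e+04.
Re > 4000 → turbulent. Relative roughness ε/D = 5.8e-05/0.0703 = 0.000825. Haaland: 1/√f = -1.8 log₁₀[(0.000825/3.7)^1.11 + 6.9/4.946e+04] = -1.8 log₁₀[8.84e-05 + 0.00014] = 6.556, so f = 0.02327.
Total minor-loss coefficient ΣK = 2·0.31 + 1·1 = 1.62.
ΔP = [f·L/D + ΣK]·(ρV²/2) = [0.02327·7.86/0.0703 + 1.62]·(884·8.914²/2) = [2.601 + 1.62]·3.512e+04 = 1.483e+05 Pa.
Pumping power P = QΔP = 0.0346·1.483e+05 = 5130 W = 5.13 kW.

P ≈ 5.13 kW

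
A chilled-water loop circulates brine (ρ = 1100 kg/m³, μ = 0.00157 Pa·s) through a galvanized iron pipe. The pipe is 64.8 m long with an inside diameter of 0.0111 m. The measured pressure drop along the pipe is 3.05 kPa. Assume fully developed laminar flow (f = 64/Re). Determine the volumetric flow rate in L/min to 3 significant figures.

For laminar flow, f = 64/Re with Re = ρVD/μ, so Darcy-Weisbach reduces to ΔP = 32μLV/D². Solving for V: V = ΔP·D²/(32μL) = 3050·(0.0111)²/(32·0.00157·64.8) = 0.1154 m/s.
Check: Re = ρVD/μ = 1100·0.1154·0.0111/0.00157 = 897.7 < 2300, so the laminar assumption holds.
Q = V·A = 0.1154·(π/4·0.0111²) = 1.117e-05 m³/s = 0.670 L/min.

Q ≈ 0.670 L/min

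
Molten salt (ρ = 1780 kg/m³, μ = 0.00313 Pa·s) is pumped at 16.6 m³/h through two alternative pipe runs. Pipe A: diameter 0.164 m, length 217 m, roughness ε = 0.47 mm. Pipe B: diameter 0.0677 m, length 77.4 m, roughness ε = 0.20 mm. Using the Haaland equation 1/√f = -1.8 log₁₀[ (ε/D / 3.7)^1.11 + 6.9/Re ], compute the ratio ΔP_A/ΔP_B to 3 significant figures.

ΔP_A/ΔP_B ≈ 0.0366

Pipe A: V = Q/A = 0.004611/0.02112 = 0.2183 m/s; Re = 2.036e+04; ε/D = 0.00287; Haaland → f = 0.0309; ΔP_A = f(L/D)(ρV²/2) = 1734 Pa.
Pipe B: V = Q/A = 0.004611/0.0036 = 1.281 m/s; Re = 4.932e+04; ε/D = 0.00295; Haaland → f = 0.02839; ΔP_B = f(L/D)(ρV²/2) = 4.74e+04 Pa.
ΔP_A/ΔP_B = 1734/4.74e+04 = 0.0366.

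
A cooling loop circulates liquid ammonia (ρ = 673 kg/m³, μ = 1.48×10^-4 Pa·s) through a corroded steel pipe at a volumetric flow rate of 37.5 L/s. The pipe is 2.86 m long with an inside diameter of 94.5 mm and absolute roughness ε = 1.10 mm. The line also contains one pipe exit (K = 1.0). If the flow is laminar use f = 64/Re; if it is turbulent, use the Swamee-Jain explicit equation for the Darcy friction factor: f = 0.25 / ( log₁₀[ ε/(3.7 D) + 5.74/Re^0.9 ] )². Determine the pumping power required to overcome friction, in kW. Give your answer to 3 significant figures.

Q = 37.5 L/s = 37.5/1000 = 0.0375 m³/s.
Cross-sectional area A = πD²/4 = π(0.0945)²/4 = 0.007014 m²; mean velocity V = Q/A = 0.0375/0.007014 = 5.347 m/s.
Reynolds number Re = ρVD/μ = 673 · 5.347 · 0.0945 / 0.000148 = 2.298e+06.
Re > 4000 → turbulent. Relative roughness ε/D = 0.0011/0.0945 = 0.0116. Swamee-Jain: f = 0.25/(log₁₀[0.0116/3.7 + 5.74/2.298e+06^0.9])² = 0.25/(log₁₀[0.00315 + 1.08e-05])² = 0.25/(-2.501)² = 0.03998.
Total minor-loss coefficient ΣK = 1·1 = 1.
ΔP = [f·L/D + ΣK]·(ρV²/2) = [0.03998·2.86/0.0945 + 1]·(673·5.347²/2) = [1.21 + 1]·9619 = 2.126e+04 Pa.
Pumping power P = QΔP = 0.0375·2.126e+04 = 797.1 W = 0.797 kW.

P ≈ 0.797 kW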